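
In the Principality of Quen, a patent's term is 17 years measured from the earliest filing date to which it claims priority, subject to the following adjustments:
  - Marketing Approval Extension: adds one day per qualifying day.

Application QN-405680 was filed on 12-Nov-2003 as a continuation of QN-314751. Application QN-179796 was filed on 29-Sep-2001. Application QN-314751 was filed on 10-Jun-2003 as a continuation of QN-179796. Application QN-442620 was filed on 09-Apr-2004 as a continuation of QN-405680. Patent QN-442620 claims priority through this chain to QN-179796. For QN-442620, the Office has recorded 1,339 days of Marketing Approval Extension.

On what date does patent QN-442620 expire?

May 30, 2022

Earliest priority filing: 29 September 2001.
Base term: 29 September 2001 + 17 years → 29 September 2018.
Marketing Approval Extension: +1339 days → 30 May 2022.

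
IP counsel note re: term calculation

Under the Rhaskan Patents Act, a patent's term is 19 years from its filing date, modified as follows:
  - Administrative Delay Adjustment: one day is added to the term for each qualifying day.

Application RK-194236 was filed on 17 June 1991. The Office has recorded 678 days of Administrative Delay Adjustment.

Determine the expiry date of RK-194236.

April 25, 2012

Base term: filing date + 19 years → 17 June 2010.
Administrative Delay Adjustment: +678 days → 25 April 2012.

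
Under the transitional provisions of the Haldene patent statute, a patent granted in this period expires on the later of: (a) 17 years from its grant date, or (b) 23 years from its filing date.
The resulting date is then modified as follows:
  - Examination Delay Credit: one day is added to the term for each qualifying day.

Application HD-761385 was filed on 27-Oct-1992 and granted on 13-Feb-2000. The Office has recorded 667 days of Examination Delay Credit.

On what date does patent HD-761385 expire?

(a) grant + 17 years → 13 February 2017.
(b) filing + 23 years → 27 October 2015.
Later of the two: 13 February 2017.
Examination Delay Credit: +667 days → 12 December 2018.

2018-12-12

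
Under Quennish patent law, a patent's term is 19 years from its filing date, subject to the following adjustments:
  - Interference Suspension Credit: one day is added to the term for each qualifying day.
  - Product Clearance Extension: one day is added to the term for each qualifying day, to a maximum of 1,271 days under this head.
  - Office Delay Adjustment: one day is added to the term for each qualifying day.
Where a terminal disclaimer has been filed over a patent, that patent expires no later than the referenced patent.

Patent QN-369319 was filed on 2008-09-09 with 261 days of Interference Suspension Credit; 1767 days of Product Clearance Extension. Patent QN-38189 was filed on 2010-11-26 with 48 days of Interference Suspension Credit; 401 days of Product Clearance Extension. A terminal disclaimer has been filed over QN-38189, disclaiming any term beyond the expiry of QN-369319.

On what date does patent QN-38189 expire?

2031-02-18

Natural term of QN-38189:
  Base: filing + 19 years → 26 November 2029.
  Interference Suspension Credit: +48 days → 13 January 2030.
  Product Clearance Extension: 401 days (within the 1271-day cap) → +401 days → 18 February 2031.
Expiry of referenced patent QN-369319:
  Base: filing + 19 years → 9 September 2027.
  Interference Suspension Credit: +261 days → 27 May 2028.
  Product Clearance Extension: 1767 days claimed exceeds the 1271-day cap, so +1271 days → 19 November 2031.
Terminal disclaimer: QN-38189 expires on the earlier of 18 February 2031 and 19 November 2031.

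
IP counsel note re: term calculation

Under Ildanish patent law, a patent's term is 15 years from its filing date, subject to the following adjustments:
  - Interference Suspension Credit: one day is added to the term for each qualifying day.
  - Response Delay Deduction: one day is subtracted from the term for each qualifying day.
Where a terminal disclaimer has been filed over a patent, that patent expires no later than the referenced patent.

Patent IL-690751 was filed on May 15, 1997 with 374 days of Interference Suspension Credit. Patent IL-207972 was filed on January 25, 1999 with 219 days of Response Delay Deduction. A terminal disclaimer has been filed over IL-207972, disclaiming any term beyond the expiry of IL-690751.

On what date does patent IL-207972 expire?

May 24, 2013

Natural term of IL-207972:
  Base: filing + 15 years → 25 January 2014.
  Response Delay Deduction: −219 days → 20 June 2013.
Expiry of referenced patent IL-690751:
  Base: filing + 15 years → 15 May 2012.
  Interference Suspension Credit: +374 days → 24 May 2013.
Terminal disclaimer: IL-207972 expires on the earlier of 20 June 2013 and 24 May 2013.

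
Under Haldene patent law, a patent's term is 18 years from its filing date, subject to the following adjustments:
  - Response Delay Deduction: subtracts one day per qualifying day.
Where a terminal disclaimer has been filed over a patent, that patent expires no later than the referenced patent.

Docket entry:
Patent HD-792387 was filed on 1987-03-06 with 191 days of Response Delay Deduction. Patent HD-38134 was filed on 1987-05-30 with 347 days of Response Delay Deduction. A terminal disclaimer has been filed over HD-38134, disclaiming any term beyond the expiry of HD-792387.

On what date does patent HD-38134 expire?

2004-06-17

Natural term of HD-38134:
  Base: filing + 18 years → 30 May 2005.
  Response Delay Deduction: −347 days → 17 June 2004.
Expiry of referenced patent HD-792387:
  Base: filing + 18 years → 6 March 2005.
  Response Delay Deduction: −191 days → 27 August 2004.
Terminal disclaimer: HD-38134 expires on the earlier of 17 June 2004 and 27 August 2004.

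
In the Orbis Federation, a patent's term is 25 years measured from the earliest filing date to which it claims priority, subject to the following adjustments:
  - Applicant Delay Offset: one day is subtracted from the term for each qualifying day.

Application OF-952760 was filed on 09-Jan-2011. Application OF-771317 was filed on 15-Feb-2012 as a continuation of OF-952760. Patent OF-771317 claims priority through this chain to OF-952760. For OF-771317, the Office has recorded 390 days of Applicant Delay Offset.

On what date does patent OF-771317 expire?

December 15, 2034

Earliest priority filing: 9 January 2011.
Base term: 9 January 2011 + 25 years → 9 January 2036.
Applicant Delay Offset: −390 days → 15 December 2034.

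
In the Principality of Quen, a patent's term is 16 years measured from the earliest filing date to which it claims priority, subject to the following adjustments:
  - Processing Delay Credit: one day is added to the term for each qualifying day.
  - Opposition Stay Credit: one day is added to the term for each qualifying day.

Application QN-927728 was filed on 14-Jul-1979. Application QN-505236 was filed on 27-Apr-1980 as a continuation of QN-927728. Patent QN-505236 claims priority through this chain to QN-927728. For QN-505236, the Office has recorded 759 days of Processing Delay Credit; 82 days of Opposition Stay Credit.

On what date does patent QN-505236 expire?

Earliest priority filing: 14 July 1979.
Base term: 14 July 1979 + 16 years → 14 July 1995.
Processing Delay Credit: +759 days → 11 August 1997.
Opposition Stay Credit: +82 days → 1 November 1997.

1997-11-01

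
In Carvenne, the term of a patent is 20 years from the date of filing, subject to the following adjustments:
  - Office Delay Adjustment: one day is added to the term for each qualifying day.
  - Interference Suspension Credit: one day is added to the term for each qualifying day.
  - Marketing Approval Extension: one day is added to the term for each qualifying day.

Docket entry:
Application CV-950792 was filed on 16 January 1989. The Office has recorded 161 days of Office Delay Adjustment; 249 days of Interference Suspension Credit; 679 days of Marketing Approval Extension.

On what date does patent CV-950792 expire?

January 10, 2012

Base term: filing date + 20 years → 16 January 2009.
Office Delay Adjustment: +161 days → 26 June 2009.
Interference Suspension Credit: +249 days → 2 March 2010.
Marketing Approval Extension: +679 days → 10 January 2012.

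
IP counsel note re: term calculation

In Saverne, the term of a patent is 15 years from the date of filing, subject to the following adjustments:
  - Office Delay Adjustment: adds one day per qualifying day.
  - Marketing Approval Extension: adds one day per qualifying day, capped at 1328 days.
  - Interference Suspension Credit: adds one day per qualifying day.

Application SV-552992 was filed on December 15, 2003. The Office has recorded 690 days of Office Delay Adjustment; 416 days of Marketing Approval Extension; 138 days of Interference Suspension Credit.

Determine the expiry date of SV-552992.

Base term: filing date + 15 years → 15 December 2018.
Office Delay Adjustment: +690 days → 4 November 2020.
Marketing Approval Extension: 416 days (within the 1328-day cap) → +416 days → 25 December 2021.
Interference Suspension Credit: +138 days → 12 May 2022.

2022-05-12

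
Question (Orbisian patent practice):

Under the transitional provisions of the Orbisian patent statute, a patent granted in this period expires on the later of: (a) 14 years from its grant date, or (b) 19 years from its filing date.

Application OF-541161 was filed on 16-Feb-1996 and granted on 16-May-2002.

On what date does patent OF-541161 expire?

(a) grant + 14 years → 16 May 2016.
(b) filing + 19 years → 16 February 2015.
Later of the two: 16 May 2016.

2016-05-16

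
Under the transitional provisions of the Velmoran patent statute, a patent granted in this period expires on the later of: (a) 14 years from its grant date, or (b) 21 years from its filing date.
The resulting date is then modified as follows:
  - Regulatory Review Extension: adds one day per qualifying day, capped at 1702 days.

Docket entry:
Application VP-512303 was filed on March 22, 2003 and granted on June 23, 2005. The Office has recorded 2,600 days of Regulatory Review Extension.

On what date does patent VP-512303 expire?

(a) grant + 14 years → 23 June 2019.
(b) filing + 21 years → 22 March 2024.
Later of the two: 22 March 2024.
Regulatory Review Extension: 2600 days claimed exceeds the 1702-day cap, so +1702 days → 18 November 2028.

November 18, 2028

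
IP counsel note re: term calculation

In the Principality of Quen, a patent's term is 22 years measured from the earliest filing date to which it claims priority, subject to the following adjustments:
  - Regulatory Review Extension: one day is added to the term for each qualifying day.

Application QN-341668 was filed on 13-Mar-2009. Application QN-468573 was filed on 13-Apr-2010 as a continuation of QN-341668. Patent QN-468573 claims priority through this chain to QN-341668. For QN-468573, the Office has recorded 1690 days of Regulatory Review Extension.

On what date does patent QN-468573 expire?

October 28, 2035

Earliest priority filing: 13 March 2009.
Base term: 13 March 2009 + 22 years → 13 March 2031.
Regulatory Review Extension: +1690 days → 28 October 2035.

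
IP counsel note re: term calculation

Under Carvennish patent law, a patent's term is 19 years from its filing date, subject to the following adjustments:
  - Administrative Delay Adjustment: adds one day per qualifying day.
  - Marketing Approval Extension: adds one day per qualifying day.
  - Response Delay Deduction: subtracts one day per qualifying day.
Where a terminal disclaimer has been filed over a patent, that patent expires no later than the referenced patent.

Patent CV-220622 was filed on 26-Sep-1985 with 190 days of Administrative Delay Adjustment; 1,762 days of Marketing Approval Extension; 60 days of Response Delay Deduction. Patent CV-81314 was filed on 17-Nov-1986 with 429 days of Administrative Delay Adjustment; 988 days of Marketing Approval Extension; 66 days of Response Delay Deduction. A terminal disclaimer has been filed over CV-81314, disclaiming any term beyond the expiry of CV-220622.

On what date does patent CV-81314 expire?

2009-07-30

Natural term of CV-81314:
  Base: filing + 19 years → 17 November 2005.
  Administrative Delay Adjustment: +429 days → 20 January 2007.
  Marketing Approval Extension: +988 days → 4 October 2009.
  Response Delay Deduction: −66 days → 30 July 2009.
Expiry of referenced patent CV-220622:
  Base: filing + 19 years → 26 September 2004.
  Administrative Delay Adjustment: +190 days → 4 April 2005.
  Marketing Approval Extension: +1762 days → 30 January 2010.
  Response Delay Deduction: −60 days → 1 December 2009.
Terminal disclaimer: CV-81314 expires on the earlier of 30 July 2009 and 1 December 2009.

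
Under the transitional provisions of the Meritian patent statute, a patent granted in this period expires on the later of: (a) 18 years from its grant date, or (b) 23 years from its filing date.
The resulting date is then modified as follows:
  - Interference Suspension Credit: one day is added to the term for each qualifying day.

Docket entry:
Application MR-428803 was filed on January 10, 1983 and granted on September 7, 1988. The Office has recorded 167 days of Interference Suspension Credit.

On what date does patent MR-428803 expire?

(a) grant + 18 years → 7 September 2006.
(b) filing + 23 years → 10 January 2006.
Later of the two: 7 September 2006.
Interference Suspension Credit: +167 days → 21 February 2007.

February 21, 2007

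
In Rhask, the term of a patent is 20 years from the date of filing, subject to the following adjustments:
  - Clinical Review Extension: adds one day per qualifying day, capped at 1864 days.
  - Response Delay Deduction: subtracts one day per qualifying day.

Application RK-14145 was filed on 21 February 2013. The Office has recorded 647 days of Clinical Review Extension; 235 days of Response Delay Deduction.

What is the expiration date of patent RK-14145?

April 9, 2034

Base term: filing date + 20 years → 21 February 2033.
Clinical Review Extension: 647 days (within the 1864-day cap) → +647 days → 30 November 2034.
Response Delay Deduction: −235 days → 9 April 2034.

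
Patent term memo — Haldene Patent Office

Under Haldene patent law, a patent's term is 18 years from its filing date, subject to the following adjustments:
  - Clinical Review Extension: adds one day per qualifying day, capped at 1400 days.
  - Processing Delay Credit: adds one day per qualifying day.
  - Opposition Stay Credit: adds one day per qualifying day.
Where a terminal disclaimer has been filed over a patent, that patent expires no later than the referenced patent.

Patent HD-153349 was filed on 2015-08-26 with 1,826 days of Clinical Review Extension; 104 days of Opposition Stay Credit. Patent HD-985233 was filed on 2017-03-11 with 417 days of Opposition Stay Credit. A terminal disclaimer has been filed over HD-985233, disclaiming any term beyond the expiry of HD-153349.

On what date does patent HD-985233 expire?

May 1, 2036

Natural term of HD-985233:
  Base: filing + 18 years → 11 March 2035.
  Opposition Stay Credit: +417 days → 1 May 2036.
Expiry of referenced patent HD-153349:
  Base: filing + 18 years → 26 August 2033.
  Clinical Review Extension: 1826 days claimed exceeds the 1400-day cap, so +1400 days → 26 June 2037.
  Opposition Stay Credit: +104 days → 8 October 2037.
Terminal disclaimer: HD-985233 expires on the earlier of 1 May 2036 and 8 October 2037.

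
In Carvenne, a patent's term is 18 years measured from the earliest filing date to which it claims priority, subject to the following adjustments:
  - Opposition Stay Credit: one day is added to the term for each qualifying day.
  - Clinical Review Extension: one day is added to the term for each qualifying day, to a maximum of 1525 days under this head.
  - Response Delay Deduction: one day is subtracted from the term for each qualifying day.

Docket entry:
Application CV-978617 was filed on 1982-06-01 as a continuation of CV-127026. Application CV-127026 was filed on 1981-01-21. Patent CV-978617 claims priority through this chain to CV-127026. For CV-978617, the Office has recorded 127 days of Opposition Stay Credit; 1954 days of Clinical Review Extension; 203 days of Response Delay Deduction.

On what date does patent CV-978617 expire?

Earliest priority filing: 21 January 1981.
Base term: 21 January 1981 + 18 years → 21 January 1999.
Opposition Stay Credit: +127 days → 28 May 1999.
Clinical Review Extension: 1954 days claimed exceeds the 1525-day cap, so +1525 days → 31 July 2003.
Response Delay Deduction: −203 days → 9 January 2003.

January 9, 2003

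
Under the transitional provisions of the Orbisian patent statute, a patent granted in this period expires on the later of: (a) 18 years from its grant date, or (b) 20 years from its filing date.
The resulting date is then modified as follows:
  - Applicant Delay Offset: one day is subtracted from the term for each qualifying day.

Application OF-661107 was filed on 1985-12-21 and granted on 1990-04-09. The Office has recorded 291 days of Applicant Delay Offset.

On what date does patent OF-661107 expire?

2007-06-23

(a) grant + 18 years → 9 April 2008.
(b) filing + 20 years → 21 December 2005.
Later of the two: 9 April 2008.
Applicant Delay Offset: −291 days → 23 June 2007.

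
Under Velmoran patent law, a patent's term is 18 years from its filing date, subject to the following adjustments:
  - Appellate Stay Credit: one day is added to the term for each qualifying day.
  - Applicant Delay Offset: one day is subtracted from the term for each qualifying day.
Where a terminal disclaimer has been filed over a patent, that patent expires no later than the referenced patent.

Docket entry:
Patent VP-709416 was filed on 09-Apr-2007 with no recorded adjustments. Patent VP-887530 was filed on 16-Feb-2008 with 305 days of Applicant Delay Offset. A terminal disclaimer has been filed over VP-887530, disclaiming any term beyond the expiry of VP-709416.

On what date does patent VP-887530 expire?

2025-04-09

Natural term of VP-887530:
  Base: filing + 18 years → 16 February 2026.
  Applicant Delay Offset: −305 days → 17 April 2025.
Expiry of referenced patent VP-709416:
  Base: filing + 18 years → 9 April 2025.
Terminal disclaimer: VP-887530 expires on the earlier of 17 April 2025 and 9 April 2025.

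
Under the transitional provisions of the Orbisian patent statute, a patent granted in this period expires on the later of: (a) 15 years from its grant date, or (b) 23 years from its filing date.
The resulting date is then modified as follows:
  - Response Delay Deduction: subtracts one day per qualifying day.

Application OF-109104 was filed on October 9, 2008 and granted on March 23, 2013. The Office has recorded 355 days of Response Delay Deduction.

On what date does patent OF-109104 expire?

2030-10-19

(a) grant + 15 years → 23 March 2028.
(b) filing + 23 years → 9 October 2031.
Later of the two: 9 October 2031.
Response Delay Deduction: −355 days → 19 October 2030.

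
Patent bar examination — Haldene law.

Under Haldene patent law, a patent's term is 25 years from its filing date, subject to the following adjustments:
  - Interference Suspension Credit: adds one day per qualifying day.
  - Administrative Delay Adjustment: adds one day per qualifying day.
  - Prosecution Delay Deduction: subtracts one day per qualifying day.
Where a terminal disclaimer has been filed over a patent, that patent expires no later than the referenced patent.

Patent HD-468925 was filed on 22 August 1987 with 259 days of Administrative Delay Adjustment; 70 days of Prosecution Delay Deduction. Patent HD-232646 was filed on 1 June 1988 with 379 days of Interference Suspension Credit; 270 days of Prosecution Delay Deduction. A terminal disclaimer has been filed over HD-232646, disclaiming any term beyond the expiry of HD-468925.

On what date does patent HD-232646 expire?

February 27, 2013

Natural term of HD-232646:
  Base: filing + 25 years → 1 June 2013.
  Interference Suspension Credit: +379 days → 15 June 2014.
  Prosecution Delay Deduction: −270 days → 18 September 2013.
Expiry of referenced patent HD-468925:
  Base: filing + 25 years → 22 August 2012.
  Administrative Delay Adjustment: +259 days → 8 May 2013.
  Prosecution Delay Deduction: −70 days → 27 February 2013.
Terminal disclaimer: HD-232646 expires on the earlier of 18 September 2013 and 27 February 2013.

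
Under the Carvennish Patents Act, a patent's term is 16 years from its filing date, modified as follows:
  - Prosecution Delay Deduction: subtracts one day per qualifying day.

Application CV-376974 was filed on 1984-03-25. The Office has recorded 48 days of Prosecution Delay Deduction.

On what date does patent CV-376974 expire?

February 6, 2000

Base term: filing date + 16 years → 25 March 2000.
Prosecution Delay Deduction: −48 days → 6 February 2000.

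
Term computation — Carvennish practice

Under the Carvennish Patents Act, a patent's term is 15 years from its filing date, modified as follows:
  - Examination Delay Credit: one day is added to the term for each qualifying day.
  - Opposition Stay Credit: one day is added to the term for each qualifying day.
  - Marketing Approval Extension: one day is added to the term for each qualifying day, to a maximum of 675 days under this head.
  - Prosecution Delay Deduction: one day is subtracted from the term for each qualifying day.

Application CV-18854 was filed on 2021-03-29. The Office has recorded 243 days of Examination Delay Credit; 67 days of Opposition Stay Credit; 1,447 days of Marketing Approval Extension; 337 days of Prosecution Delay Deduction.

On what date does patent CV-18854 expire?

2038-01-06

Base term: filing date + 15 years → 29 March 2036.
Examination Delay Credit: +243 days → 27 November 2036.
Opposition Stay Credit: +67 days → 2 February 2037.
Marketing Approval Extension: 1447 days claimed exceeds the 675-day cap, so +675 days → 9 December 2038.
Prosecution Delay Deduction: −337 days → 6 January 2038.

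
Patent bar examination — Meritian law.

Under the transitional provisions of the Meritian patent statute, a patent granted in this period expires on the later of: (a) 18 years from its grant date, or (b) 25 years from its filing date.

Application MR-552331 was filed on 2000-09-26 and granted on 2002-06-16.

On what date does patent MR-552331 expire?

(a) grant + 18 years → 16 June 2020.
(b) filing + 25 years → 26 September 2025.
Later of the two: 26 September 2025.

September 26, 2025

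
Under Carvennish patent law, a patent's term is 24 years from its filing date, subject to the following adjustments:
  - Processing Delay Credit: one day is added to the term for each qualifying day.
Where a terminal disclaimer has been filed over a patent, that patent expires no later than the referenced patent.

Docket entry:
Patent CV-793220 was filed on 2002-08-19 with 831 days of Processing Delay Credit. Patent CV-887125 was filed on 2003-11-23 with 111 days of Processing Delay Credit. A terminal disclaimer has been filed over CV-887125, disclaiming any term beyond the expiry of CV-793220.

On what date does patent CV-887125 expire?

Natural term of CV-887125:
  Base: filing + 24 years → 23 November 2027.
  Processing Delay Credit: +111 days → 13 March 2028.
Expiry of referenced patent CV-793220:
  Base: filing + 24 years → 19 August 2026.
  Processing Delay Credit: +831 days → 27 November 2028.
Terminal disclaimer: CV-887125 expires on the earlier of 13 March 2028 and 27 November 2028.

2028-03-13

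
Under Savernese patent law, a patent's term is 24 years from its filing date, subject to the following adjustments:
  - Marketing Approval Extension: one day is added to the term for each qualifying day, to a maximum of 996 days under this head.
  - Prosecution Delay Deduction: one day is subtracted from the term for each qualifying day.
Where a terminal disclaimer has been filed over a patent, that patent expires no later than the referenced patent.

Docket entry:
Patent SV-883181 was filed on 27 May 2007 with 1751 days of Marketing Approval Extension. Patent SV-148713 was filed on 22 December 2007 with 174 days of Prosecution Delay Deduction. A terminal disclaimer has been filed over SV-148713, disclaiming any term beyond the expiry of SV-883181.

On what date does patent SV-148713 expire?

July 1, 2031

Natural term of SV-148713:
  Base: filing + 24 years → 22 December 2031.
  Prosecution Delay Deduction: −174 days → 1 July 2031.
Expiry of referenced patent SV-883181:
  Base: filing + 24 years → 27 May 2031.
  Marketing Approval Extension: 1751 days claimed exceeds the 996-day cap, so +996 days → 16 February 2034.
Terminal disclaimer: SV-148713 expires on the earlier of 1 July 2031 and 16 February 2034.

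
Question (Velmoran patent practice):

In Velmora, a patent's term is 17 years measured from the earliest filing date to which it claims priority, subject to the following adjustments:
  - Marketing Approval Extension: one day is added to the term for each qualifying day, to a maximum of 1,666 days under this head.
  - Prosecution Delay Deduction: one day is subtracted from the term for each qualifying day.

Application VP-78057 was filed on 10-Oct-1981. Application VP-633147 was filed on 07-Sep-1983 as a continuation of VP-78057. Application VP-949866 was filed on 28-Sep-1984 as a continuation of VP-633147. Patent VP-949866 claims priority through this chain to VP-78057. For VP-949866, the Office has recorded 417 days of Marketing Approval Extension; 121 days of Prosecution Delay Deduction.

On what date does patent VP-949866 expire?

August 2, 1999

Earliest priority filing: 10 October 1981.
Base term: 10 October 1981 + 17 years → 10 October 1998.
Marketing Approval Extension: 417 days (within the 1666-day cap) → +417 days → 1 December 1999.
Prosecution Delay Deduction: −121 days → 2 August 1999.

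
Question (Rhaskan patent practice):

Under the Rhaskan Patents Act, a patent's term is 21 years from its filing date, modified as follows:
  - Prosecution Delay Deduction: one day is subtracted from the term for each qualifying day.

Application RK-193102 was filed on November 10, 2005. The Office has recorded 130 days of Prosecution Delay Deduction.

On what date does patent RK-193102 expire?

Base term: filing date + 21 years → 10 November 2026.
Prosecution Delay Deduction: −130 days → 3 July 2026.

2026-07-03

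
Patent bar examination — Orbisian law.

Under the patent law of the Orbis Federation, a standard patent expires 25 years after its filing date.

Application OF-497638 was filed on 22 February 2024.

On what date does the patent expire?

Filing date + 25 years → 22 February 2049.

February 22, 2049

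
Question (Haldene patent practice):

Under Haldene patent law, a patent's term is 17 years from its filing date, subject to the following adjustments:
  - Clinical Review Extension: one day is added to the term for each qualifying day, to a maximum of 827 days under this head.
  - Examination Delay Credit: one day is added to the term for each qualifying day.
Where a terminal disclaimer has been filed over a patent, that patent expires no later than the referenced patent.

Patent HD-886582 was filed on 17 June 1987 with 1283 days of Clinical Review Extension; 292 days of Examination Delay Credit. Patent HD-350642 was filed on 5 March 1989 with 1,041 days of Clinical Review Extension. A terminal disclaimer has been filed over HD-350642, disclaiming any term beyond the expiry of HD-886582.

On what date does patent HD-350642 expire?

July 11, 2007

Natural term of HD-350642:
  Base: filing + 17 years → 5 March 2006.
  Clinical Review Extension: 1041 days claimed exceeds the 827-day cap, so +827 days → 9 June 2008.
Expiry of referenced patent HD-886582:
  Base: filing + 17 years → 17 June 2004.
  Clinical Review Extension: 1283 days claimed exceeds the 827-day cap, so +827 days → 22 September 2006.
  Examination Delay Credit: +292 days → 11 July 2007.
Terminal disclaimer: HD-350642 expires on the earlier of 9 June 2008 and 11 July 2007.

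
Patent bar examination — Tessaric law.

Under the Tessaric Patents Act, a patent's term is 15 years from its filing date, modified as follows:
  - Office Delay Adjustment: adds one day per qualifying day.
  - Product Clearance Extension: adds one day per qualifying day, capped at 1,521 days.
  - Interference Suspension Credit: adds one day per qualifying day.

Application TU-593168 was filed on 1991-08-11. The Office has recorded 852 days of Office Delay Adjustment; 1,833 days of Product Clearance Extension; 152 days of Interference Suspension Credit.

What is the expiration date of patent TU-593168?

Base term: filing date + 15 years → 11 August 2006.
Office Delay Adjustment: +852 days → 10 December 2008.
Product Clearance Extension: 1833 days claimed exceeds the 1521-day cap, so +1521 days → 8 February 2013.
Interference Suspension Credit: +152 days → 10 July 2013.

2013-07-10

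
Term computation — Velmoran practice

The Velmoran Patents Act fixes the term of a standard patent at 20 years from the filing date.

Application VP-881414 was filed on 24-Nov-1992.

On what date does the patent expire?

Filing date + 20 years → 24 November 2012.

November 24, 2012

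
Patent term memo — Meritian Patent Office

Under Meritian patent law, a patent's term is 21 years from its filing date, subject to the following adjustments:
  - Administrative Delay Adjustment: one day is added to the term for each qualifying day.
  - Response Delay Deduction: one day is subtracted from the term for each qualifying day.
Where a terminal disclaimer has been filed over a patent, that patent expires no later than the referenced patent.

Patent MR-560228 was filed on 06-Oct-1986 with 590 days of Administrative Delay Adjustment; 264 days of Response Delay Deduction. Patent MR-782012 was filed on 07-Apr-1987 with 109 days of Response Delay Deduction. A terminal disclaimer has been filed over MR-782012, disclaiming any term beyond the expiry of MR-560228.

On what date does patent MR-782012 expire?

Natural term of MR-782012:
  Base: filing + 21 years → 7 April 2008.
  Response Delay Deduction: −109 days → 20 December 2007.
Expiry of referenced patent MR-560228:
  Base: filing + 21 years → 6 October 2007.
  Administrative Delay Adjustment: +590 days → 18 May 2009.
  Response Delay Deduction: −264 days → 27 August 2008.
Terminal disclaimer: MR-782012 expires on the earlier of 20 December 2007 and 27 August 2008.

2007-12-20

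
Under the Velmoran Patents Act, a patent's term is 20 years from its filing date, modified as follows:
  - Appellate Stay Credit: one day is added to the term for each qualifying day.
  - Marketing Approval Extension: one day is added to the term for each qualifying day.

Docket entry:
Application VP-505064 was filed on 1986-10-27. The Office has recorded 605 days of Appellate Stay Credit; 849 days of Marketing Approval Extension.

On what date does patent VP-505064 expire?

October 20, 2010

Base term: filing date + 20 years → 27 October 2006.
Appellate Stay Credit: +605 days → 23 June 2008.
Marketing Approval Extension: +849 days → 20 October 2010.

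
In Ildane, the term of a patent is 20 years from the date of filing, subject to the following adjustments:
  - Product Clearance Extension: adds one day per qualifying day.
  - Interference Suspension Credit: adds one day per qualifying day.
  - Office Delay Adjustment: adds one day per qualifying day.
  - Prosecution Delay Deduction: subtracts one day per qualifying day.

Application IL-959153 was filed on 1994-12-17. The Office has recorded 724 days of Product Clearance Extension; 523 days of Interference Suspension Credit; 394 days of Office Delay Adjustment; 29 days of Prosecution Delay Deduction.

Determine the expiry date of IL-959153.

2019-05-17

Base term: filing date + 20 years → 17 December 2014.
Product Clearance Extension: +724 days → 10 December 2016.
Interference Suspension Credit: +523 days → 17 May 2018.
Office Delay Adjustment: +394 days → 15 June 2019.
Prosecution Delay Deduction: −29 days → 17 May 2019.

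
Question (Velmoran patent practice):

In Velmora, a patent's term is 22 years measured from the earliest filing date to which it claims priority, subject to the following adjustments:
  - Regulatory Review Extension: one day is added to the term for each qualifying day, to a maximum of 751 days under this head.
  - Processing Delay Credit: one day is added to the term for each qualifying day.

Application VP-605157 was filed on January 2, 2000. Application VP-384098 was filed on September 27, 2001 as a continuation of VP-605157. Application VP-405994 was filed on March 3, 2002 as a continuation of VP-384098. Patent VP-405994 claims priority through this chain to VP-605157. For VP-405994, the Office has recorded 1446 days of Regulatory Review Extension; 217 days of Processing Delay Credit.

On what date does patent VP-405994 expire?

Earliest priority filing: 2 January 2000.
Base term: 2 January 2000 + 22 years → 2 January 2022.
Regulatory Review Extension: 1446 days claimed exceeds the 751-day cap, so +751 days → 23 January 2024.
Processing Delay Credit: +217 days → 27 August 2024.

August 27, 2024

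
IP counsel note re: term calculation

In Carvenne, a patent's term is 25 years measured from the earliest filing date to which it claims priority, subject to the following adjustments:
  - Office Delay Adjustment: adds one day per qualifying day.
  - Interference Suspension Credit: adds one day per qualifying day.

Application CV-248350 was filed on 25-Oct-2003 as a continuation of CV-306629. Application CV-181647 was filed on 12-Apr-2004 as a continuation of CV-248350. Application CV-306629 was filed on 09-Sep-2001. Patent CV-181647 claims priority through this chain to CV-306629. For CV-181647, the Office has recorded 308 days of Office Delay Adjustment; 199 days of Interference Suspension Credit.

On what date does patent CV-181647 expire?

2028-01-29

Earliest priority filing: 9 September 2001.
Base term: 9 September 2001 + 25 years → 9 September 2026.
Office Delay Adjustment: +308 days → 14 July 2027.
Interference Suspension Credit: +199 days → 29 January 2028.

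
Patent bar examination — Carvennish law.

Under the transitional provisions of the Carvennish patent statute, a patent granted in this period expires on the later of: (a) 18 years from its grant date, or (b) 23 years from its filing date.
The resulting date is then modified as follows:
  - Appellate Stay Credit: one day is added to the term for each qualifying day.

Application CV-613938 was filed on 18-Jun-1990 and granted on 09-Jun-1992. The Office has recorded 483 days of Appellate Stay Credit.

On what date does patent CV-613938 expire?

(a) grant + 18 years → 9 June 2010.
(b) filing + 23 years → 18 June 2013.
Later of the two: 18 June 2013.
Appellate Stay Credit: +483 days → 14 October 2014.

2014-10-14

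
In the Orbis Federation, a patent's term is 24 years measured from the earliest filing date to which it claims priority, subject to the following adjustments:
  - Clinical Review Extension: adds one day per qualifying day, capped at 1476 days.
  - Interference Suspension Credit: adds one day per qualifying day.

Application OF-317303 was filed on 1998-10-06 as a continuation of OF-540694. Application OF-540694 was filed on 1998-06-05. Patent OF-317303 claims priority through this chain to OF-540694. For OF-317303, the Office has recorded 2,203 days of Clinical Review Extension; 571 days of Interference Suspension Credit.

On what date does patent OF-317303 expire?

Earliest priority filing: 5 June 1998.
Base term: 5 June 1998 + 24 years → 5 June 2022.
Clinical Review Extension: 2203 days claimed exceeds the 1476-day cap, so +1476 days → 20 June 2026.
Interference Suspension Credit: +571 days → 12 January 2028.

January 12, 2028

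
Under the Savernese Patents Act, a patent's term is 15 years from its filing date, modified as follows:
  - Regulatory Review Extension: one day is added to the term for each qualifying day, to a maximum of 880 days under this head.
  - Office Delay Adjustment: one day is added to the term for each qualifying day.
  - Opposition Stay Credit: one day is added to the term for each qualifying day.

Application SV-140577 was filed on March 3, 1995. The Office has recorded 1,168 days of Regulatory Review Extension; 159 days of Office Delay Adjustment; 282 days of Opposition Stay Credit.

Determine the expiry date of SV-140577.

Base term: filing date + 15 years → 3 March 2010.
Regulatory Review Extension: 1168 days claimed exceeds the 880-day cap, so +880 days → 30 July 2012.
Office Delay Adjustment: +159 days → 5 January 2013.
Opposition Stay Credit: +282 days → 14 October 2013.

October 14, 2013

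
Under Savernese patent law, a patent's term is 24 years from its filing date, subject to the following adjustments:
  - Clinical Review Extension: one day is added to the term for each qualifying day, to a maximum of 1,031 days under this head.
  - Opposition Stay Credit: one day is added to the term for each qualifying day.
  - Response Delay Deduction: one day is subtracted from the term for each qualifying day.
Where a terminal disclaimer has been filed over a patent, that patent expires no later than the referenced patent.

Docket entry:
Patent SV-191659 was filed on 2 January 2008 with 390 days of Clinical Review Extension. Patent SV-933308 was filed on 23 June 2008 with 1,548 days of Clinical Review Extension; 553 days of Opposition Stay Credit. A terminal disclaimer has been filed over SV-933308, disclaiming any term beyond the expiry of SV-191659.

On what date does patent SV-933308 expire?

Natural term of SV-933308:
  Base: filing + 24 years → 23 June 2032.
  Clinical Review Extension: 1548 days claimed exceeds the 1031-day cap, so +1031 days → 20 April 2035.
  Opposition Stay Credit: +553 days → 24 October 2036.
Expiry of referenced patent SV-191659:
  Base: filing + 24 years → 2 January 2032.
  Clinical Review Extension: 390 days (within the 1031-day cap) → +390 days → 26 January 2033.
Terminal disclaimer: SV-933308 expires on the earlier of 24 October 2036 and 26 January 2033.

January 26, 2033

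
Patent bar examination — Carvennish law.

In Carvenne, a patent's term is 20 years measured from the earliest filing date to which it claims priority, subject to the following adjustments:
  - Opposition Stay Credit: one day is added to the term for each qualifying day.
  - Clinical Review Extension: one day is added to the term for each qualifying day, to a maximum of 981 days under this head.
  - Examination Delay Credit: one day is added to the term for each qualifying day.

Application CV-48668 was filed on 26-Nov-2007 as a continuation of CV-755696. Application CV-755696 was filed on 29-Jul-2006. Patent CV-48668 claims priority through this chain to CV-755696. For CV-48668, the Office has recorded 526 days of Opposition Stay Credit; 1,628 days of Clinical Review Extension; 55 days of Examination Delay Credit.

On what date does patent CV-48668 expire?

2030-11-07

Earliest priority filing: 29 July 2006.
Base term: 29 July 2006 + 20 years → 29 July 2026.
Opposition Stay Credit: +526 days → 6 January 2028.
Clinical Review Extension: 1628 days claimed exceeds the 981-day cap, so +981 days → 13 September 2030.
Examination Delay Credit: +55 days → 7 November 2030.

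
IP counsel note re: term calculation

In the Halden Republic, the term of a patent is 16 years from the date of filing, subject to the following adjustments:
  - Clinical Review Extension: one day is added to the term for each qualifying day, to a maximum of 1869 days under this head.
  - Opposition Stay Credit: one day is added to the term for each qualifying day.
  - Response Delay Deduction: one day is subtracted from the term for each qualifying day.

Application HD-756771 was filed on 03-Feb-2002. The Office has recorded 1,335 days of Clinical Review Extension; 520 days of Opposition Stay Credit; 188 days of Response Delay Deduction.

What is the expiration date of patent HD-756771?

Base term: filing date + 16 years → 3 February 2018.
Clinical Review Extension: 1335 days (within the 1869-day cap) → +1335 days → 30 September 2021.
Opposition Stay Credit: +520 days → 4 March 2023.
Response Delay Deduction: −188 days → 28 August 2022.

August 28, 2022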